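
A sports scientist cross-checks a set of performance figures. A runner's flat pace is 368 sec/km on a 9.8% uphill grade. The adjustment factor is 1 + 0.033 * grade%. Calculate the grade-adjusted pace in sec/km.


Factor = 1 + 0.033 * 9.8 = 1.3234
Adjusted pace = 368 * 1.3234
= 487.01 sec/km

487.01 s/km


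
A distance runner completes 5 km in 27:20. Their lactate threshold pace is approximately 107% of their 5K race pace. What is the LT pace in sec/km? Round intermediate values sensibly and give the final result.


Convert to seconds: 27 min 20 s = 1640 s
Pace per km = 1640 / 5 = 328.0 s/km
LT pace = 328.0 * 1.07 = 350.96 s/km

350.96 s/km


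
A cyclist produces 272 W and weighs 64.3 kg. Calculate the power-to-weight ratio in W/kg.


P/W = power / mass
= 272 / 64.3
= 4.23 W/kg

4.23 W/kg


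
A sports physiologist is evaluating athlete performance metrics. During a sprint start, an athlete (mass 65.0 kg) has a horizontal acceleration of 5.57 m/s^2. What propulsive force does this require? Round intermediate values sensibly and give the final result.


Propulsive force = mass * acceleration
= 65.0 kg * 5.57 m/s^2
= 362.05 N

362.05 N


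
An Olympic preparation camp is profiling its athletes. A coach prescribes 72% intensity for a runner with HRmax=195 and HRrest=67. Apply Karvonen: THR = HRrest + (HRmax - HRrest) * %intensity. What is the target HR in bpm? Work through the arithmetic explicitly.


Heart rate reserve = 195 - 67 = 128
Intensity fraction = 72 / 100 = 0.72
THR = 67 + 128 * 0.72 = 159.16 bpm

159.16 bpm


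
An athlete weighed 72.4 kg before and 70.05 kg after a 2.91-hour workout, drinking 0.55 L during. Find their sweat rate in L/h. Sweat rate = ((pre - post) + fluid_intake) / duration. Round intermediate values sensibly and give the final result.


Body mass change = 2.35 kg
Total sweat loss = 2.35 + 0.55 = 2.9 L
Rate = 2.9 / 2.91 = 0.997 L/h

0.997 L/h


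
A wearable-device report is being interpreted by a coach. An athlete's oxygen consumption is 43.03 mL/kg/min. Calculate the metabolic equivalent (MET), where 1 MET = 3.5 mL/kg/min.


MET = VO2 / 3.5
= 43.03 / 3.5
= 12.29 METs

12.29 METs


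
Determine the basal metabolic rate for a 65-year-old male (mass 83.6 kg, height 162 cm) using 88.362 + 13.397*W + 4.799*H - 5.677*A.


BMR = 88.362 + 13.397*83.6 + 4.799*162 - 5.677*65
= 1616.78 kcal/day

1616.78 kcal/day


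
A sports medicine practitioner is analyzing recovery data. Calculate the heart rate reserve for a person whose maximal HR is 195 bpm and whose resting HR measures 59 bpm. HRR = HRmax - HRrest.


HRmax = 195 bpm
HRrest = 59 bpm
HRR = 195 - 59 = 136 bpm

136 bpm


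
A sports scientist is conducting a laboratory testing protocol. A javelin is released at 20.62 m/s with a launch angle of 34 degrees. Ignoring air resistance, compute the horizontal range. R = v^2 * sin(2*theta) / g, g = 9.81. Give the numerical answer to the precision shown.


Launch speed squared = 425.1844
sin(2 * 34 deg) = 0.927184
Range = 425.1844 * 0.927184 / 9.81
= 40.186 m

40.186 m


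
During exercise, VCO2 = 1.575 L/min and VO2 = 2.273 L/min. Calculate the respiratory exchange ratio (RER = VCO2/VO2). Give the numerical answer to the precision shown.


RER = VCO2 / VO2
= 1.575 / 2.273
= 0.6929

0.6929


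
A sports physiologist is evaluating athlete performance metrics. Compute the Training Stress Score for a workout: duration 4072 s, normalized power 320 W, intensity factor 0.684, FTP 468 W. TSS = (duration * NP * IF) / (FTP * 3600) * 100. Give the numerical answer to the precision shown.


Product = 4072 * 320 * 0.684 = 891279.36
Base = 468 * 3600 = 1684800
TSS = 891279.36 / 1684800 * 100 = 52.9

52.9 TSS


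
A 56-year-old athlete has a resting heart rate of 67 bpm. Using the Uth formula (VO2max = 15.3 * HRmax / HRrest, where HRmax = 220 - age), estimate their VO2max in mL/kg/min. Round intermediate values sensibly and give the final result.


HRmax = 220 - 56 = 164 bpm
Ratio = HRmax / HRrest = 164 / 67 = 2.4478
VO2max = 15.3 * 2.4478 = 37.45 mL/kg/min

37.45 mL/kg/min


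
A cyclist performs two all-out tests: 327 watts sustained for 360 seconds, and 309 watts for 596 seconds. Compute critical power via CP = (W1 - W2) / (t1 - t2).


W1 = P1 * t1 = 327 * 360 = 117720 J
W2 = P2 * t2 = 309 * 596 = 184164 J
CP = (117720 - 184164) / (360 - 596)
= 281.54 W

281.54 W


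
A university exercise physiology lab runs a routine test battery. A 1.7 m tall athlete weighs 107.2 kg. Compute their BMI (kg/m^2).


height^2 = 2.89 m^2
BMI = 107.2 / 2.89 = 37.09 kg/m^2

37.09 kg/m^2


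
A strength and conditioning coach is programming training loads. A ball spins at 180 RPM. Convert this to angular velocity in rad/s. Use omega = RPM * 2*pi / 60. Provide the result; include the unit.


omega = 180 * 2 * pi / 60
= 180 * 6.28318531 / 60
= 1130.973 / 60
= 18.85 rad/s

18.85 rad/s


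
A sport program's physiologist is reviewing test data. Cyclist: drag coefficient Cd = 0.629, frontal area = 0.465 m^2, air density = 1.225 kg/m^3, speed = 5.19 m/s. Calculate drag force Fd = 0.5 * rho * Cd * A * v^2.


v^2 = 5.19^2 = 26.9361
Fd = 0.5 * 1.225 * 0.629 * 0.465 * 26.9361
= 4.826 N

4.826 N


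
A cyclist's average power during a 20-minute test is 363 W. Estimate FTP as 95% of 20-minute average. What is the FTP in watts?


FTP = 20-min power * 0.95
= 363 * 0.95
= 344.85 W

344.85 W


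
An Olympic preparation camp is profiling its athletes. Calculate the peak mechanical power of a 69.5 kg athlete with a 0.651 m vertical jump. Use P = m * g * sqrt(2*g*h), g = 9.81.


First, sqrt(2gh) = sqrt(2 * 9.81 * 0.651)
= sqrt(12.77262) = 3.57388 m/s
Power = 69.5 * 9.81 * 3.57388 = 2436.65 W

2436.65 W


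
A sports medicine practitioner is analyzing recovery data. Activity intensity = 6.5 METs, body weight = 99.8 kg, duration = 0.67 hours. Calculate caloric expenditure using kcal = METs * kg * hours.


kcal = 6.5 * 99.8 * 0.67
= 648.7 * 0.67
= 434.63 kcal

434.63 kcal


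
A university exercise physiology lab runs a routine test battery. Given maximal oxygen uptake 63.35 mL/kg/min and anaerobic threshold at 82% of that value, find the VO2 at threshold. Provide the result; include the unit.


Percentage as decimal = 0.82
VO2 at AT = 63.35 * 0.82 = 51.95 mL/kg/min

51.95 mL/kg/min


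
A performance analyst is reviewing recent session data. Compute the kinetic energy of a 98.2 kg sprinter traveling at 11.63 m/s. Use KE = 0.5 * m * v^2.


Velocity squared = 135.2569
KE = 0.5 * 98.2 * 135.2569 = 6641.11 J

6641.11 J


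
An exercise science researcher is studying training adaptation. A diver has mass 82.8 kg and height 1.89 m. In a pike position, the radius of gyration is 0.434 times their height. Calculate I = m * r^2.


r = 0.434 * 1.89 = 0.82026 m
I = m * r^2 = 82.8 * 0.672826 = 55.71 kg*m^2

55.71 kg*m^2


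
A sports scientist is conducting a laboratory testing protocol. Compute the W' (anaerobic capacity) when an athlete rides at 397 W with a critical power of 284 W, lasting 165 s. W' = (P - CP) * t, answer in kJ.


Above-CP power = 113 W
Duration = 165 s
W' = 113 * 165 = 18645 J
Convert: 18645 / 1000 = 18.645 kJ

18.645 kJ


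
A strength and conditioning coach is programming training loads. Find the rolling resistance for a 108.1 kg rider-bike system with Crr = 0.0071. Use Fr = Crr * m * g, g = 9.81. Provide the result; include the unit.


m * g = 108.1 * 9.81 = 1060.461 N
Fr = 0.0071 * 1060.461 = 7.529 N

7.529 N


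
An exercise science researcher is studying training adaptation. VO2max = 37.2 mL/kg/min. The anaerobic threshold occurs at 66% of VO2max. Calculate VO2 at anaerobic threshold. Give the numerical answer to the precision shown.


AT fraction = 66 / 100 = 0.66
AT VO2 = 37.2 * 0.66
= 24.55 mL/kg/min

24.55 mL/kg/min


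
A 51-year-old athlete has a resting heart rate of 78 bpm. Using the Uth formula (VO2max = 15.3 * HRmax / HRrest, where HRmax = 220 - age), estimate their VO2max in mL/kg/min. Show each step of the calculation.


HRmax = 220 - 51 = 169 bpm
Ratio = HRmax / HRrest = 169 / 78 = 2.1667
VO2max = 15.3 * 2.1667 = 33.15 mL/kg/min

33.15 mL/kg/min


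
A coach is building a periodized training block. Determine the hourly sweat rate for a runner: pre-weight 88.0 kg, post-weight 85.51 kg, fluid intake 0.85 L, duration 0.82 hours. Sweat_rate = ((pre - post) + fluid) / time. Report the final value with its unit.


Mass lost = 88.0 - 85.51 = 2.49 kg
Add fluid consumed: 2.49 + 0.85 = 3.34 L total sweat
Sweat rate = 3.34 / 0.82 = 4.073 L/h

4.073 L/h


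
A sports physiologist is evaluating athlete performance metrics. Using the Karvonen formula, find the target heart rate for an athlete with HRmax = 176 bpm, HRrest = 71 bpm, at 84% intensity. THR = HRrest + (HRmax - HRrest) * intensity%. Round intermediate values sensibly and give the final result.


HRR = 176 - 71 = 105
THR = 71 + 105 * 0.84
= 71 + 88.2
= 159.2 bpm

159.2 bpm


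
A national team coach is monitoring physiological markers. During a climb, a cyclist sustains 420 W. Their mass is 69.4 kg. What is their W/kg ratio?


Power-to-weight = 420 W / 69.4 kg
= 6.052 W/kg

6.052 W/kg


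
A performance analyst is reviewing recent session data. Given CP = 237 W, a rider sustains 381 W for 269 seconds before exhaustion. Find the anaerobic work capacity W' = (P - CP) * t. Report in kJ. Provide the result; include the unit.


Excess power = 381 - 237 = 144 W
Work above CP = 144 * 269 = 38736 J
W' = 38.736 kJ

38.736 kJ


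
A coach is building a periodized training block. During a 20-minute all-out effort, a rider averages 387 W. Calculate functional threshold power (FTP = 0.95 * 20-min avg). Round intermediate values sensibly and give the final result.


FTP = 0.95 * 387
= 367.65 W

367.65 W


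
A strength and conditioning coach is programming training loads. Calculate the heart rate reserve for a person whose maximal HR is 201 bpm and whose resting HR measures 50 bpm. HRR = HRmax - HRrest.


HRmax = 201 bpm
HRrest = 50 bpm
HRR = 201 - 50 = 151 bpm

151 bpm


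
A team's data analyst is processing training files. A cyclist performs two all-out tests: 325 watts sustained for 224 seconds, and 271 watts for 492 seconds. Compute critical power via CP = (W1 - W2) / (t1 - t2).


W1 = P1 * t1 = 325 * 224 = 72800 J
W2 = P2 * t2 = 271 * 492 = 133332 J
CP = (72800 - 133332) / (224 - 492)
= 225.87 W

225.87 W


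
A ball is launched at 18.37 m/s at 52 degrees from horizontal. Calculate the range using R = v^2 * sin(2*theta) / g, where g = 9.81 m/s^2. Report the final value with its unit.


sin(2 * 52) = sin(104) = 0.970296
v^2 = 18.37^2 = 337.4569
R = 337.4569 * 0.970296 / 9.81
= 33.377 m

33.377 m


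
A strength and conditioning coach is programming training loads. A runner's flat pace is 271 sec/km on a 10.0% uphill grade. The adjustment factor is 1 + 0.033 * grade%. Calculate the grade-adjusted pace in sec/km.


Factor = 1 + 0.033 * 10.0 = 1.33
Adjusted pace = 271 * 1.33
= 360.43 sec/km

360.43 s/km


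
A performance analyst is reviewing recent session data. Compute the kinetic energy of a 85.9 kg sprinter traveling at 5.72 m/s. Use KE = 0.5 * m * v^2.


Velocity squared = 32.7184
KE = 0.5 * 85.9 * 32.7184 = 1405.26 J

1405.26 J


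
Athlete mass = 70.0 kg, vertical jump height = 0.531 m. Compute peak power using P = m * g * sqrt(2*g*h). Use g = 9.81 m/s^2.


sqrt(2 * 9.81 * 0.531) = sqrt(10.41822) = 3.227727 m/s
P = 70.0 * 9.81 * 3.227727
= 2216.48 W

2216.48 W


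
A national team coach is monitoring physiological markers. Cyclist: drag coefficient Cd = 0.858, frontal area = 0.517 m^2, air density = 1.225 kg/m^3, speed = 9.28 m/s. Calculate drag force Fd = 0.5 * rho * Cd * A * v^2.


v^2 = 9.28^2 = 86.1184
Fd = 0.5 * 1.225 * 0.858 * 0.517 * 86.1184
= 23.398 N

23.398 N


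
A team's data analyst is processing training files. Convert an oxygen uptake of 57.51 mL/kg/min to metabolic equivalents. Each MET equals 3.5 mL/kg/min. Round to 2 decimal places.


One MET = 3.5 mL/kg/min
Number of METs = 57.51 / 3.5
= 16.43 METs

16.43 METs


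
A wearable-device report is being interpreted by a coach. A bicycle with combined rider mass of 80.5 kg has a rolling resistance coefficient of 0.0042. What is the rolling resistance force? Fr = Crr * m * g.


Fr = 0.0042 * 80.5 * 9.81
= 0.3381 * 9.81
= 3.317 N

3.317 N


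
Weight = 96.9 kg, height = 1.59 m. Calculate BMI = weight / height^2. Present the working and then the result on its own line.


height^2 = 1.59^2 = 2.5281
BMI = 96.9 / 2.5281 = 38.33 kg/m^2

38.33 kg/m^2


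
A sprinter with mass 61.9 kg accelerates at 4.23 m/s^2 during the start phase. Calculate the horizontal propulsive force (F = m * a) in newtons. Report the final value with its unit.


F = m * a
= 61.9 * 4.23
= 261.84 N

261.84 N


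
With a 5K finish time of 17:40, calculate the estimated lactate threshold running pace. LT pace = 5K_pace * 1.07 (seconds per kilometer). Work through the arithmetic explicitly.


Race duration = 1060 s for 5 km
Average pace = 1060 / 5 = 212.0 s/km
LT pace = 212.0 * 1.07
= 226.84 s/km

226.84 s/km


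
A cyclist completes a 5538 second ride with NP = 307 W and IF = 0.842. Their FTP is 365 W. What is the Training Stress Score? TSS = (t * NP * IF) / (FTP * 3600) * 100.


t * NP * IF = 5538 * 307 * 0.842 = 1431539.772
FTP * 3600 = 1314000
TSS = (1431539.772 / 1314000) * 100 = 108.95

108.95 TSS


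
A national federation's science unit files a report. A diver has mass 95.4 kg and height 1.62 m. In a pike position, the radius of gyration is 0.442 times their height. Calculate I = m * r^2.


r = 0.442 * 1.62 = 0.71604 m
I = m * r^2 = 95.4 * 0.512713 = 48.913 kg*m^2

48.913 kg*m^2


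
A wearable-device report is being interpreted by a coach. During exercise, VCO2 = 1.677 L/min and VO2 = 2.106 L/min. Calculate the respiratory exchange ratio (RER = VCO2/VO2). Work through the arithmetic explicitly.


RER = VCO2 / VO2
= 1.677 / 2.106
= 0.7963

0.7963


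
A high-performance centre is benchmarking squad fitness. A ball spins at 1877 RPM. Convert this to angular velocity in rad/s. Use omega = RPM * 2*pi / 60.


omega = 1877 * 2 * pi / 60
= 1877 * 6.28318531 / 60
= 11793.539 / 60
= 196.559 rad/s

196.559 rad/s


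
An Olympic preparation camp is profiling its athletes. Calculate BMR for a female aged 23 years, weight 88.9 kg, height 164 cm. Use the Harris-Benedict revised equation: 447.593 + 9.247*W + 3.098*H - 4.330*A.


Substituting values:
W term = 9.247 * 88.9 = 822.0583
H term = 3.098 * 164 = 508.072
A term = 4.330 * 23 = 99.59
BMR = 1678.13 kcal/day

1678.13 kcal/day


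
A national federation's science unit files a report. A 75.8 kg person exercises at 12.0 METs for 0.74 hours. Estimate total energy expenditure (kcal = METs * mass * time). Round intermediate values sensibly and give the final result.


Energy = METs * mass(kg) * time(h)
= 12.0 * 75.8 * 0.74
= 673.1 kcal

673.1 kcal


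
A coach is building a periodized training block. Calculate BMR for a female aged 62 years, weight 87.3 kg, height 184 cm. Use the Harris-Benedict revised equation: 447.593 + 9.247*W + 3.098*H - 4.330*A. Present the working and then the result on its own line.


Substituting values:
W term = 9.247 * 87.3 = 807.2631
H term = 3.098 * 184 = 570.032
A term = 4.330 * 62 = 268.46
BMR = 1556.43 kcal/day

1556.43 kcal/day


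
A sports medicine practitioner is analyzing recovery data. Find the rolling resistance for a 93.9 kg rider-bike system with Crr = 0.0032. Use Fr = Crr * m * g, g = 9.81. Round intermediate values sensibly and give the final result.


m * g = 93.9 * 9.81 = 921.159 N
Fr = 0.0032 * 921.159 = 2.948 N

2.948 N


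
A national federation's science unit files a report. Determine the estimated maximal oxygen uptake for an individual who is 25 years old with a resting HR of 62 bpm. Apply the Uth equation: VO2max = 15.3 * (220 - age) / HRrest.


HRmax = 220 - 25 = 195
VO2max = 15.3 * (195 / 62)
= 15.3 * 3.1452
= 48.12 mL/kg/min

48.12 mL/kg/min


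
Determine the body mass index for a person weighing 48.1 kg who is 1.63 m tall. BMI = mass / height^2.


BMI = mass / height^2
= 48.1 / 1.63^2
= 48.1 / 2.6569
= 18.1 kg/m^2

18.1 kg/m^2


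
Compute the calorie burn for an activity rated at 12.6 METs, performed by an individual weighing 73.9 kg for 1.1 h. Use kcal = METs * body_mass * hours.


Product of METs and mass = 12.6 * 73.9 = 931.14
Total kcal = 931.14 * 1.1 = 1024.25 kcal

1024.25 kcal


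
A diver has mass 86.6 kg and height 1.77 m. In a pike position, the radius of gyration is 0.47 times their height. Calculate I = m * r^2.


r = 0.47 * 1.77 = 0.8319 m
I = m * r^2 = 86.6 * 0.692058 = 59.932 kg*m^2

59.932 kg*m^2


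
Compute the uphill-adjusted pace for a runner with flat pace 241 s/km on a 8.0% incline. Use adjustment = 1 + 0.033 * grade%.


Adjustment factor = 1 + 0.033 * 8.0 = 1.264
Grade-adjusted pace = 241 * 1.264 = 304.62 s/km

304.62 s/km


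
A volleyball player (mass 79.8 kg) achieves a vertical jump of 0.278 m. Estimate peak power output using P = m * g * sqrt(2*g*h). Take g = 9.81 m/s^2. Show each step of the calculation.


2 * g * h = 2 * 9.81 * 0.278 = 5.45436
sqrt(5.45436) = 2.335457 m/s
P = 79.8 * 9.81 * 2.335457 = 1828.28 W

1828.28 W


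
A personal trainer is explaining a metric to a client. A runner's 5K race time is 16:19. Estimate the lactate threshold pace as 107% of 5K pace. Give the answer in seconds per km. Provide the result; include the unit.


Total race time = 16*60 + 19 = 979 seconds
5K pace = 979 / 5 = 195.8 sec/km
LT pace = 195.8 * 1.07 = 209.51 sec/km

209.51 s/km


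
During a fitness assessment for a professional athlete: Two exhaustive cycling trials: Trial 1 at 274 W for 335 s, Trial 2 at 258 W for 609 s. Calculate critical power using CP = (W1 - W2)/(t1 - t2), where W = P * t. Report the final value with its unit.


W1 = 274 * 335 = 91790 J
W2 = 258 * 609 = 157122 J
CP = (91790 - 157122) / (335 - 609)
= -65332 / -274
= 238.44 W

238.44 W


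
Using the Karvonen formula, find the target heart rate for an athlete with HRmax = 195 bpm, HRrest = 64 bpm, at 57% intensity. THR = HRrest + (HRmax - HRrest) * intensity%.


HRR = 195 - 64 = 131
THR = 64 + 131 * 0.57
= 64 + 74.67
= 138.67 bpm

138.67 bpm


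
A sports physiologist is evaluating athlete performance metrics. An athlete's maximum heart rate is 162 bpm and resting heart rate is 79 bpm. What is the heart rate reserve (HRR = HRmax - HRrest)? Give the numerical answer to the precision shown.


HRR = HRmax - HRrest
= 162 - 79
= 83 bpm

83 bpm


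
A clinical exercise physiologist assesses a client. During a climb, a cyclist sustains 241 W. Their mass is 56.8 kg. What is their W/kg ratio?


Power-to-weight = 241 W / 56.8 kg
= 4.243 W/kg

4.243 W/kg


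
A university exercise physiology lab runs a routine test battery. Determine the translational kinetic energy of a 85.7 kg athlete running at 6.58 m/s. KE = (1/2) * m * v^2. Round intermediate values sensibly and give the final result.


KE = 0.5 * m * v^2
= 0.5 * 85.7 * 6.58^2
= 0.5 * 85.7 * 43.2964
= 1855.25 J

1855.25 J


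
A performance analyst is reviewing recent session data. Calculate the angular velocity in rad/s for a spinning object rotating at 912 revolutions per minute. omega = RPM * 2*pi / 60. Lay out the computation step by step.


omega = RPM * 2*pi / 60
= 912 * 6.28318531 / 60
= 95.504 rad/s

95.504 rad/s


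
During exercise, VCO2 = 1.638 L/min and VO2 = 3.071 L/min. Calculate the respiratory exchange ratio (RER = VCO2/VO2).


RER = VCO2 / VO2
= 1.638 / 3.071
= 0.5334

0.5334


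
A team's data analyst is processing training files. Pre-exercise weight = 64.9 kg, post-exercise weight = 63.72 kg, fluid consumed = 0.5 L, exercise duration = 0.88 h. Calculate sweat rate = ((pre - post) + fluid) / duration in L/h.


Weight loss = 64.9 - 63.72 = 1.18 kg (approx L)
Total sweat = 1.18 + 0.5 = 1.68 L
Sweat rate = 1.68 / 0.88 = 1.909 L/h

1.909 L/h


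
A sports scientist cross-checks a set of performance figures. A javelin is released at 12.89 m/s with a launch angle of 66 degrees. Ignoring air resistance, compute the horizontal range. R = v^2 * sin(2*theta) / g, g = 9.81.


Launch speed squared = 166.1521
sin(2 * 66 deg) = 0.743145
Range = 166.1521 * 0.743145 / 9.81
= 12.587 m

12.587 m


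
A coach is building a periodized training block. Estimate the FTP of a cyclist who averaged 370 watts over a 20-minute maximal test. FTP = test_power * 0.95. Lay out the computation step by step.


FTP = 370 * 0.95 = 351.5 W

351.5 W


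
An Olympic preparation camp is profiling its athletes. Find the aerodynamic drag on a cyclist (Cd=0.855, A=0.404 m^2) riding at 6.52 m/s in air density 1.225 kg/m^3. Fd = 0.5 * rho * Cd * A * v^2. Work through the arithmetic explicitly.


Fd = 0.5 * 1.225 * 0.855 * 0.404 * 6.52^2
= 0.5 * 1.225 * 0.855 * 0.404 * 42.5104
= 8.994 N

8.994 N


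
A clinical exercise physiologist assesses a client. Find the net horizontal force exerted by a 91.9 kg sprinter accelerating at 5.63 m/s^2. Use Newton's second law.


Newton's second law: F = m * a
F = 91.9 * 5.63 = 517.4 N

517.4 N


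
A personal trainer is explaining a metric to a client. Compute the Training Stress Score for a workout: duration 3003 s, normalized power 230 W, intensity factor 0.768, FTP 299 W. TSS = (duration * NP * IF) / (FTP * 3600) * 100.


Product = 3003 * 230 * 0.768 = 530449.92
Base = 299 * 3600 = 1076400
TSS = 530449.92 / 1076400 * 100 = 49.28

49.28 TSS


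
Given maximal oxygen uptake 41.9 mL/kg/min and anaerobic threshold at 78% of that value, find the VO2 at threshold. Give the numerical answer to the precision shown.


Percentage as decimal = 0.78
VO2 at AT = 41.9 * 0.78 = 32.68 mL/kg/min

32.68 mL/kg/min


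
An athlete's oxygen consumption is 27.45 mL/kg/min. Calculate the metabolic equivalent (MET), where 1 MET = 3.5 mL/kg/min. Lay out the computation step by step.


MET = VO2 / 3.5
= 27.45 / 3.5
= 7.84 METs

7.84 METs


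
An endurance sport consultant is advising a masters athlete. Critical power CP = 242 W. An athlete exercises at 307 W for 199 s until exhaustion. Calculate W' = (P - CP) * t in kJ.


P - CP = 307 - 242 = 65 W
W' = 65 * 199 = 12935 J
= 12935 / 1000 = 12.935 kJ

12.935 kJ


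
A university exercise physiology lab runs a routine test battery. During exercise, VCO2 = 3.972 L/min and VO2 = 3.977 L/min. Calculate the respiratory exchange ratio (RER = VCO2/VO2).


RER = VCO2 / VO2
= 3.972 / 3.977
= 0.9987

0.9987


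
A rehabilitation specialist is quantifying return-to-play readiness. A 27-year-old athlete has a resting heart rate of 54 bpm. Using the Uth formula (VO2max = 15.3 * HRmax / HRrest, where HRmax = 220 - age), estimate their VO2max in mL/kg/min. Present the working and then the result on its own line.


HRmax = 220 - 27 = 193 bpm
Ratio = HRmax / HRrest = 193 / 54 = 3.5741
VO2max = 15.3 * 3.5741 = 54.68 mL/kg/min

54.68 mL/kg/min


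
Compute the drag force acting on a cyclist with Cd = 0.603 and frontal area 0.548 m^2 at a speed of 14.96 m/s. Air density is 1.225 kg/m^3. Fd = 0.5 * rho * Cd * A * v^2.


Step 1: v^2 = 223.8016
Step 2: Fd = 0.5 * 1.225 * 0.603 * 0.548 * 223.8016
= 45.297 N

45.297 N


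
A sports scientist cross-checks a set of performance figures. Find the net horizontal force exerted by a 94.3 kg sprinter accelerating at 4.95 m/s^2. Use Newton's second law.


Newton's second law: F = m * a
F = 94.3 * 4.95 = 466.79 N

466.79 N


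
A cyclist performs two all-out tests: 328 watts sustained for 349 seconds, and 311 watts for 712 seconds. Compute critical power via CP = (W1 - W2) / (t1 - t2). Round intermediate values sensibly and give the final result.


W1 = P1 * t1 = 328 * 349 = 114472 J
W2 = P2 * t2 = 311 * 712 = 221432 J
CP = (114472 - 221432) / (349 - 712)
= 294.66 W

294.66 W


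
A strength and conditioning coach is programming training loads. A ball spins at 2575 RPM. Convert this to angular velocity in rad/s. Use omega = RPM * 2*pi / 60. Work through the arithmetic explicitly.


omega = 2575 * 2 * pi / 60
= 2575 * 6.28318531 / 60
= 16179.202 / 60
= 269.653 rad/s

269.653 rad/s


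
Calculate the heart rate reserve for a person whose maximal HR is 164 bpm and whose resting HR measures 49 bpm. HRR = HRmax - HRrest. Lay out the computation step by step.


HRmax = 164 bpm
HRrest = 49 bpm
HRR = 164 - 49 = 115 bpm

115 bpm


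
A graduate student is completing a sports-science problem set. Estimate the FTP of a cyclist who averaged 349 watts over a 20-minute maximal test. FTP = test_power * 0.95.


FTP = 349 * 0.95 = 331.55 W

331.55 W


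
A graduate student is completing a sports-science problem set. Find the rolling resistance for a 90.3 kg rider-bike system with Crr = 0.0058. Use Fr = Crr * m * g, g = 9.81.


m * g = 90.3 * 9.81 = 885.843 N
Fr = 0.0058 * 885.843 = 5.138 N

5.138 N


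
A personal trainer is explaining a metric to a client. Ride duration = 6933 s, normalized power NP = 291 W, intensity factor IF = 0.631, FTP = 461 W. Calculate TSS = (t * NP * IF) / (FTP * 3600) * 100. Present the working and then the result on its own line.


Numerator = 6933 * 291 * 0.631 = 1273044.393
Denominator = 461 * 3600 = 1659600
TSS = 1273044.393 / 1659600 * 100
= 76.71

76.71 TSS


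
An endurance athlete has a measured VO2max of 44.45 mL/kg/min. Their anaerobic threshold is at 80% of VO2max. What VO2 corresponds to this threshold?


Anaerobic threshold VO2 = VO2max * 80%
= 44.45 * 0.8
= 35.56 mL/kg/min

35.56 mL/kg/min


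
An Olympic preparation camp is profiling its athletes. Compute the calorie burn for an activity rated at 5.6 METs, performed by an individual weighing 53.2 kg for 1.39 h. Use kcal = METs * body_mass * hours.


Product of METs and mass = 5.6 * 53.2 = 297.92
Total kcal = 297.92 * 1.39 = 414.11 kcal

414.11 kcal


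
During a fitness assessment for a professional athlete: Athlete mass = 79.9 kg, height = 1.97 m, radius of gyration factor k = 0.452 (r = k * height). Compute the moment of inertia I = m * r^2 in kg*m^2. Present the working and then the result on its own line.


r = k * height = 0.452 * 1.97 = 0.89044 m
r^2 = 0.89044^2 = 0.792883
I = 79.9 * 0.792883 = 63.351 kg*m^2

63.351 kg*m^2


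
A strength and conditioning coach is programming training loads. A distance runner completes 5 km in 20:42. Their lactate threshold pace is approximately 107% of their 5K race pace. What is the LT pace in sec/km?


Convert to seconds: 20 min 42 s = 1242 s
Pace per km = 1242 / 5 = 248.4 s/km
LT pace = 248.4 * 1.07 = 265.79 s/km

265.79 s/km


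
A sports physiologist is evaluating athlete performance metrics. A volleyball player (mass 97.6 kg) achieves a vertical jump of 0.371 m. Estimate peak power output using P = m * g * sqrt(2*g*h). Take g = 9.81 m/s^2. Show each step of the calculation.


2 * g * h = 2 * 9.81 * 0.371 = 7.27902
sqrt(7.27902) = 2.697966 m/s
P = 97.6 * 9.81 * 2.697966 = 2583.18 W

2583.18 W


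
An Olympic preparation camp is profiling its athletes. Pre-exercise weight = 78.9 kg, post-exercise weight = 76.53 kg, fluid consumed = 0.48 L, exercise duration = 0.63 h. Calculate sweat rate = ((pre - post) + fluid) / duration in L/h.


Weight loss = 78.9 - 76.53 = 2.37 kg (approx L)
Total sweat = 2.37 + 0.48 = 2.85 L
Sweat rate = 2.85 / 0.63 = 4.524 L/h

4.524 L/h


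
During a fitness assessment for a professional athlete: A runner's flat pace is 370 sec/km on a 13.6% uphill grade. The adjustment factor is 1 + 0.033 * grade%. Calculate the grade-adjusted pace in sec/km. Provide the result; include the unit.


Factor = 1 + 0.033 * 13.6 = 1.4488
Adjusted pace = 370 * 1.4488
= 536.06 sec/km

536.06 s/km


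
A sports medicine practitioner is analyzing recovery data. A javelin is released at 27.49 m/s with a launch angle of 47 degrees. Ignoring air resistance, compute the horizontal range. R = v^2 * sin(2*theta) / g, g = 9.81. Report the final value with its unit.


Launch speed squared = 755.7001
sin(2 * 47 deg) = 0.997564
Range = 755.7001 * 0.997564 / 9.81
= 76.846 m

76.846 m


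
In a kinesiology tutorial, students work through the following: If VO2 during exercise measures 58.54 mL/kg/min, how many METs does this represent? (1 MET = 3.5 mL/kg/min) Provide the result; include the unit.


METs = VO2 / 3.5 = 58.54 / 3.5 = 16.73

16.73 METs


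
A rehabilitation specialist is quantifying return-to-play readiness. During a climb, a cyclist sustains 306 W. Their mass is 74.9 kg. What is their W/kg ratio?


Power-to-weight = 306 W / 74.9 kg
= 4.085 W/kg

4.085 W/kg


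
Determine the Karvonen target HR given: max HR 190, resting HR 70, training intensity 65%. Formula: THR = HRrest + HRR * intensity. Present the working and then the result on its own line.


HRR = HRmax - HRrest = 190 - 70 = 120
THR = 70 + 120 * 0.65
= 148.0 bpm

148.0 bpm


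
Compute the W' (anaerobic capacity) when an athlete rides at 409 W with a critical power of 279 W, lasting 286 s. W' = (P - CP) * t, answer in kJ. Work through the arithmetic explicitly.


Above-CP power = 130 W
Duration = 286 s
W' = 130 * 286 = 37180 J
Convert: 37180 / 1000 = 37.18 kJ

37.18 kJ


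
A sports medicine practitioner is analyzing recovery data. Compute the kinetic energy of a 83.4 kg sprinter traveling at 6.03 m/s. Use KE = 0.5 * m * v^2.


Velocity squared = 36.3609
KE = 0.5 * 83.4 * 36.3609 = 1516.25 J

1516.25 J


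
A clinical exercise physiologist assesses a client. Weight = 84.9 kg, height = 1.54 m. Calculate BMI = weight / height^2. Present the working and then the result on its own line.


height^2 = 1.54^2 = 2.3716
BMI = 84.9 / 2.3716 = 35.8 kg/m^2

35.8 kg/m^2


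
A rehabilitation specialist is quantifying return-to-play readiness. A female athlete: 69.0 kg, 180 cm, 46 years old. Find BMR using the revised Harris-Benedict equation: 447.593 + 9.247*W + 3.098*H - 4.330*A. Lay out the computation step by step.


Intercept = 447.593
Weight contribution = 9.247 * 69.0 = 638.043
Height contribution = 3.098 * 180 = 557.64
Age contribution = 4.33 * 46 = 199.18
BMR = 447.593 + 638.043 + 557.64 - 199.18
= 1444.1 kcal/day

1444.1 kcal/day


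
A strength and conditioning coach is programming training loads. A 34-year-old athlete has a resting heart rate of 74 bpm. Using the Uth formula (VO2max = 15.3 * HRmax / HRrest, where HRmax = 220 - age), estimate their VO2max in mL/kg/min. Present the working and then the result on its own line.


HRmax = 220 - 34 = 186 bpm
Ratio = HRmax / HRrest = 186 / 74 = 2.5135
VO2max = 15.3 * 2.5135 = 38.46 mL/kg/min

38.46 mL/kg/min


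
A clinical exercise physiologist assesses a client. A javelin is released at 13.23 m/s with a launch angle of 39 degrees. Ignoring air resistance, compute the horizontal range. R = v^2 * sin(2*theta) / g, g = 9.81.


Launch speed squared = 175.0329
sin(2 * 39 deg) = 0.978148
Range = 175.0329 * 0.978148 / 9.81
= 17.452 m

17.452 m


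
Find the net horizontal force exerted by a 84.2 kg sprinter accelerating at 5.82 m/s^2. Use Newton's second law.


Newton's second law: F = m * a
F = 84.2 * 5.82 = 490.04 N

490.04 N


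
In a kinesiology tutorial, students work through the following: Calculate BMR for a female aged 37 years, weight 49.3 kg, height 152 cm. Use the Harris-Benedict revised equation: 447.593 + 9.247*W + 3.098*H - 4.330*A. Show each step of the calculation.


Substituting values:
W term = 9.247 * 49.3 = 455.8771
H term = 3.098 * 152 = 470.896
A term = 4.330 * 37 = 160.21
BMR = 1214.16 kcal/day

1214.16 kcal/day


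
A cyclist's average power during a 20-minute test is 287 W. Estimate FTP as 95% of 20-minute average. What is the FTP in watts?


FTP = 20-min power * 0.95
= 287 * 0.95
= 272.65 W

272.65 W


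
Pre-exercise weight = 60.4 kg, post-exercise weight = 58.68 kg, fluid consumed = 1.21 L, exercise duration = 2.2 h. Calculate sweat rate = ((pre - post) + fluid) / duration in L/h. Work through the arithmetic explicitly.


Weight loss = 60.4 - 58.68 = 1.72 kg (approx L)
Total sweat = 1.72 + 1.21 = 2.93 L
Sweat rate = 2.93 / 2.2 = 1.332 L/h

1.332 L/h


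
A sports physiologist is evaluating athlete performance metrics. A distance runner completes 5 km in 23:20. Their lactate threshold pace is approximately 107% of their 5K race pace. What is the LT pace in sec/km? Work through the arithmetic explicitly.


Convert to seconds: 23 min 20 s = 1400 s
Pace per km = 1400 / 5 = 280.0 s/km
LT pace = 280.0 * 1.07 = 299.6 s/km

299.6 s/km


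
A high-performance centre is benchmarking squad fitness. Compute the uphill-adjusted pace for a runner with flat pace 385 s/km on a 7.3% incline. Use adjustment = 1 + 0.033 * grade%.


Adjustment factor = 1 + 0.033 * 7.3 = 1.2409
Grade-adjusted pace = 385 * 1.2409 = 477.75 s/km

477.75 s/km


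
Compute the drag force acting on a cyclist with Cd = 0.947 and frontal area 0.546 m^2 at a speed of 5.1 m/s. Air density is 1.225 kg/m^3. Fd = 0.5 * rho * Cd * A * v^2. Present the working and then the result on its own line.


Step 1: v^2 = 26.01
Step 2: Fd = 0.5 * 1.225 * 0.947 * 0.546 * 26.01
= 8.237 N

8.237 N


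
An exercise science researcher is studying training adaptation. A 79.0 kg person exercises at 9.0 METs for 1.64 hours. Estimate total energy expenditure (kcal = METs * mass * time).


Energy = METs * mass(kg) * time(h)
= 9.0 * 79.0 * 1.64
= 1166.04 kcal

1166.04 kcal


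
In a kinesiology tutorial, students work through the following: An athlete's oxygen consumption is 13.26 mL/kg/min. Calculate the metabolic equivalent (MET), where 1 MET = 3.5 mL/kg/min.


MET = VO2 / 3.5
= 13.26 / 3.5
= 3.79 METs

3.79 METs


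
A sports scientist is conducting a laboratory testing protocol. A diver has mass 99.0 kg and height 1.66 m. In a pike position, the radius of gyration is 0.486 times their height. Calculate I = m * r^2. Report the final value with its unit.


r = 0.486 * 1.66 = 0.80676 m
I = m * r^2 = 99.0 * 0.650862 = 64.435 kg*m^2

64.435 kg*m^2


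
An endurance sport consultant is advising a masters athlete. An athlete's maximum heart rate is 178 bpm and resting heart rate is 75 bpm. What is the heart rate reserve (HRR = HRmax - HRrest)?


HRR = HRmax - HRrest
= 178 - 75
= 103 bpm

103 bpm


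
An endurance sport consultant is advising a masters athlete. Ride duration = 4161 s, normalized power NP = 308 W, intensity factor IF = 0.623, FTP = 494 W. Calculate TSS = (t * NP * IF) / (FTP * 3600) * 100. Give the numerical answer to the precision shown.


Numerator = 4161 * 308 * 0.623 = 798429.324
Denominator = 494 * 3600 = 1778400
TSS = 798429.324 / 1778400 * 100
= 44.9

44.9 TSS


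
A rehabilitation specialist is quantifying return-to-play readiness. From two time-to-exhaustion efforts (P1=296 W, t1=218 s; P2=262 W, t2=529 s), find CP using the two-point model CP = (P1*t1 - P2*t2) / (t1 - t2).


Work in trial 1 = 64528 J
Work in trial 2 = 138598 J
Delta work = -74070 J
Delta time = -311 s
CP = -74070 / -311 = 238.17 W

238.17 W


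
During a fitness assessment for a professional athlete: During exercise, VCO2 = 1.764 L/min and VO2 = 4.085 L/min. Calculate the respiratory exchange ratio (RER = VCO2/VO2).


RER = VCO2 / VO2
= 1.764 / 4.085
= 0.4318

0.4318


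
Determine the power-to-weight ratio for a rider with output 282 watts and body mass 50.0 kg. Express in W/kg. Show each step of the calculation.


P/W = 282 / 50.0 = 5.64 W/kg

5.64 W/kg


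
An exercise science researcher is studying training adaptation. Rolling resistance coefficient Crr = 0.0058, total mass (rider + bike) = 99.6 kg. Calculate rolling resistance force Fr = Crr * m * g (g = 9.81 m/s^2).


Fr = Crr * m * g
= 0.0058 * 99.6 * 9.81
= 5.667 N

5.667 N


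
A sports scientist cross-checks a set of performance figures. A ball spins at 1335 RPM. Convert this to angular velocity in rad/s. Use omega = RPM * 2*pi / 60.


omega = 1335 * 2 * pi / 60
= 1335 * 6.28318531 / 60
= 8388.052 / 60
= 139.801 rad/s

139.801 rad/s


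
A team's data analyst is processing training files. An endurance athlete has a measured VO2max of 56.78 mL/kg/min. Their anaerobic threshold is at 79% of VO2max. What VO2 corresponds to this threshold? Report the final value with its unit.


Anaerobic threshold VO2 = VO2max * 79%
= 56.78 * 0.79
= 44.86 mL/kg/min

44.86 mL/kg/min


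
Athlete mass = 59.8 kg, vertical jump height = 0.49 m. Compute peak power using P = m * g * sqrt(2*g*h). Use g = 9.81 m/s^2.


sqrt(2 * 9.81 * 0.49) = sqrt(9.6138) = 3.100613 m/s
P = 59.8 * 9.81 * 3.100613
= 1818.94 W

1818.94 W


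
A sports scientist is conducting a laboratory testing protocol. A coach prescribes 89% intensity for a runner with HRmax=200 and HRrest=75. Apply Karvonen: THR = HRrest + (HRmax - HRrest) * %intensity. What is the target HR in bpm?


Heart rate reserve = 200 - 75 = 125
Intensity fraction = 89 / 100 = 0.89
THR = 75 + 125 * 0.89 = 186.25 bpm

186.25 bpm


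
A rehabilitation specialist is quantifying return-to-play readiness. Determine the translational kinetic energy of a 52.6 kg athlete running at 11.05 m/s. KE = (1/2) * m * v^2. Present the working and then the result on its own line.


KE = 0.5 * m * v^2
= 0.5 * 52.6 * 11.05^2
= 0.5 * 52.6 * 122.1025
= 3211.3 J

3211.3 J


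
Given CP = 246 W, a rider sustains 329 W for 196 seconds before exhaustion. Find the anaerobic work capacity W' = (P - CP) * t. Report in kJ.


Excess power = 329 - 246 = 83 W
Work above CP = 83 * 196 = 16268 J
W' = 16.268 kJ

16.268 kJ


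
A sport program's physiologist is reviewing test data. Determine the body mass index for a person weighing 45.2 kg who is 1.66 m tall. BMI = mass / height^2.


BMI = mass / height^2
= 45.2 / 1.66^2
= 45.2 / 2.7556
= 16.4 kg/m^2

16.4 kg/m^2


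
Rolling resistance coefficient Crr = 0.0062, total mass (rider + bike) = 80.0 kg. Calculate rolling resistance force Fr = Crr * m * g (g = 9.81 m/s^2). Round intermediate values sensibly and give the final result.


Fr = Crr * m * g
= 0.0062 * 80.0 * 9.81
= 4.866 N

4.866 N


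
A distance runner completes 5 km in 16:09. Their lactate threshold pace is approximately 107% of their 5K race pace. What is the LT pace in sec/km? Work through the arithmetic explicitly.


Convert to seconds: 16 min 9 s = 969 s
Pace per km = 969 / 5 = 193.8 s/km
LT pace = 193.8 * 1.07 = 207.37 s/km

207.37 s/km


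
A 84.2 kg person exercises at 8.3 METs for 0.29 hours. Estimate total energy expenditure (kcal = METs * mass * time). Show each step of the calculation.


Energy = METs * mass(kg) * time(h)
= 8.3 * 84.2 * 0.29
= 202.67 kcal

202.67 kcal


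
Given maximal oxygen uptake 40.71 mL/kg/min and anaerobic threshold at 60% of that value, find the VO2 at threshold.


Percentage as decimal = 0.6
VO2 at AT = 40.71 * 0.6 = 24.43 mL/kg/min

24.43 mL/kg/min


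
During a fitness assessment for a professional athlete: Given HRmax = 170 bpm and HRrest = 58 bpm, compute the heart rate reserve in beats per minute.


Heart rate reserve = maximum HR minus resting HR
HRR = 170 - 58 = 112 bpm

112 bpm


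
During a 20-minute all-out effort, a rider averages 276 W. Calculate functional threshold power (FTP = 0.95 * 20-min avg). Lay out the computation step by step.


FTP = 0.95 * 276
= 262.2 W

262.2 W


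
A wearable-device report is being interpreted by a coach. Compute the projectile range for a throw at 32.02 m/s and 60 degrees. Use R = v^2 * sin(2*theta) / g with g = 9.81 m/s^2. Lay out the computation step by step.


Two times the angle = 120 degrees
sin(120) = 0.866025
R = 1025.2804 * 0.866025 / 9.81 = 90.512 m

90.512 m
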